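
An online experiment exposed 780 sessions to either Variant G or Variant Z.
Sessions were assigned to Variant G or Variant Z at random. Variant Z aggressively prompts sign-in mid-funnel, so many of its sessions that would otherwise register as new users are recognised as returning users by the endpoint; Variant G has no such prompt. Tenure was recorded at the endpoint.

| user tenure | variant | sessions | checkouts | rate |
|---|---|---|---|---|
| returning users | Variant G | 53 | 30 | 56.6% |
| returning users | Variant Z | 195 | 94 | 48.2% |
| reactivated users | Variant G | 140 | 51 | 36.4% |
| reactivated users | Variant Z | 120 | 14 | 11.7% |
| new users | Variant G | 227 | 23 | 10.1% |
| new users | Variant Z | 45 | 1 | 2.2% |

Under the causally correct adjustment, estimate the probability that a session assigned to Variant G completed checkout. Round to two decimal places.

Variant G is higher inside every user tenure stratum but Variant Z is higher in aggregate. Whether to stratify depends on how user tenure relates to the variant.
Stratifying would compare variants among sessions the variants themselves sorted into user tenure groups — a form of selection on an intermediate. The unconditioned pooled rates give the total causal effect.
So P(outcome | do(Variant G)) is just the pooled rate for Variant G: 104/420 = 0.248.

0.25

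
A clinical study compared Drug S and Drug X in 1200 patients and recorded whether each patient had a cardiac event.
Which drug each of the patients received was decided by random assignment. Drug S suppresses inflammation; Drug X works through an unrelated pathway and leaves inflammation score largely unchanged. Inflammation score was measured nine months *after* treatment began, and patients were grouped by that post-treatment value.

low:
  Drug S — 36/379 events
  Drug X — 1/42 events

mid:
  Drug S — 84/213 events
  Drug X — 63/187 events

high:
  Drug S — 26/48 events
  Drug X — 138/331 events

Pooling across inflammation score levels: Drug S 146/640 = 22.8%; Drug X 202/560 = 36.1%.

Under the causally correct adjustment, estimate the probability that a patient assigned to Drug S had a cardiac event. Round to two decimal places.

0.23

Stratifying would compare drugs among patients the drugs themselves sorted into inflammation score groups — a form of selection on an intermediate. The unconditioned pooled rates give the total causal effect.
So P(outcome | do(Drug S)) is just the pooled rate for Drug S: 146/640 = 0.228.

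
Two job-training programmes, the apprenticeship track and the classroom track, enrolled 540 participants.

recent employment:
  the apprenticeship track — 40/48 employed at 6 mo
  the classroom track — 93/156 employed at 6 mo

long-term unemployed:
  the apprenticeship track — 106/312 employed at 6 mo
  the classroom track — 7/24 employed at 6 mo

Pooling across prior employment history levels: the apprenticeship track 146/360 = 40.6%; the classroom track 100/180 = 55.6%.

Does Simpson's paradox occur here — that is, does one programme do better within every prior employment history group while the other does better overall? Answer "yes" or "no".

Within each prior employment history level (recent employment 83.3% vs 59.6%; long-term unemployed 34.0% vs 29.2%), the apprenticeship track has the higher rate every time. Pooled: 40.6% vs 55.6% — the classroom track has the higher rate overall. The two comparisons disagree.

yes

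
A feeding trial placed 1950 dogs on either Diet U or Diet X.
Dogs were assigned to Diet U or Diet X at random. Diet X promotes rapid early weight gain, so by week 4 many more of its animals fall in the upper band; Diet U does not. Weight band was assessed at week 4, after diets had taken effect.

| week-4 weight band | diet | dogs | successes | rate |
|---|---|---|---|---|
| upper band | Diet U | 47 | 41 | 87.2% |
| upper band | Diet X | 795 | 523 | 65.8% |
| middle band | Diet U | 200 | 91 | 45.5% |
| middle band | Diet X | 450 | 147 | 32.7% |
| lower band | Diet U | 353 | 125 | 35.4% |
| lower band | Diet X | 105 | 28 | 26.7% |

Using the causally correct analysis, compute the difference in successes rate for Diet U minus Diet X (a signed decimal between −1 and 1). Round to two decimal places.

The distribution of week-4 weight band is itself part of what the diet does — it is an intermediate outcome. Holding it fixed would remove that part of the effect; the total effect is the pooled difference.
The causal difference is the pooled difference: 0.428 − 0.517 = -0.089.

-0.09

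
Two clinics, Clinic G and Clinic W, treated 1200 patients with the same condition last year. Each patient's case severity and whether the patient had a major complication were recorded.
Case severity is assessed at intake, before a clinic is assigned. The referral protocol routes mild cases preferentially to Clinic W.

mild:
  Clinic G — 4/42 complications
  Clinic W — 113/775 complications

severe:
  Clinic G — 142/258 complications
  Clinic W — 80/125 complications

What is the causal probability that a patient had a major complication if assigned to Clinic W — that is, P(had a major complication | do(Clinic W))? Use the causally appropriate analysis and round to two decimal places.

0.30

Nothing the clinic does changes case severity; the imbalance is an allocation artefact. With case severity also predicting the outcome, the pooled figure is confounded, and the within-stratum comparison is the causal one.
Standardising Clinic W to the population case severity mix: 0.681·113/775 + 0.319·80/125 = 0.304.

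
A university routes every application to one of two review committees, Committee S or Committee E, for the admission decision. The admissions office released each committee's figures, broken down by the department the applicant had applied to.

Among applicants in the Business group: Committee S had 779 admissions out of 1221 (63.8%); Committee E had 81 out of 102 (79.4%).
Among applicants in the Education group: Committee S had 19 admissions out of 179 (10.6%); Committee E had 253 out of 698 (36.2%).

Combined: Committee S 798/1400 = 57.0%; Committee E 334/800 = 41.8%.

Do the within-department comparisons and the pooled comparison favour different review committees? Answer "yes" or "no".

yes

Within each department level (Business 63.8% vs 79.4%; Education 10.6% vs 36.2%), Committee E has the higher rate every time. Pooled: 57.0% vs 41.8% — Committee S has the higher rate overall. The two comparisons disagree.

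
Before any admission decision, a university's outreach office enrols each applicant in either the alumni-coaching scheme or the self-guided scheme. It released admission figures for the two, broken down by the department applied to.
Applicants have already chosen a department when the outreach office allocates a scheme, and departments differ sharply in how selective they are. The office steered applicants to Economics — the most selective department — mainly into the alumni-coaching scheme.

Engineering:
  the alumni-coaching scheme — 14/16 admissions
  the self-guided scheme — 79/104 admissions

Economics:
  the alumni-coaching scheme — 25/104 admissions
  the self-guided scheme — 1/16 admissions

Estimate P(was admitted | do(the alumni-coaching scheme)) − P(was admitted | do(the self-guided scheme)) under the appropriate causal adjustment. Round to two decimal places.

+0.15

Here department is a common cause — it drives both which outreach scheme a case falls under and the outcome. The crude comparison mixes populations; the stratum-specific rates are the causally relevant ones.
Adjusting over the population distribution of department: 0.500·(0.875−0.760) + 0.500·(0.240−0.062) = +0.147.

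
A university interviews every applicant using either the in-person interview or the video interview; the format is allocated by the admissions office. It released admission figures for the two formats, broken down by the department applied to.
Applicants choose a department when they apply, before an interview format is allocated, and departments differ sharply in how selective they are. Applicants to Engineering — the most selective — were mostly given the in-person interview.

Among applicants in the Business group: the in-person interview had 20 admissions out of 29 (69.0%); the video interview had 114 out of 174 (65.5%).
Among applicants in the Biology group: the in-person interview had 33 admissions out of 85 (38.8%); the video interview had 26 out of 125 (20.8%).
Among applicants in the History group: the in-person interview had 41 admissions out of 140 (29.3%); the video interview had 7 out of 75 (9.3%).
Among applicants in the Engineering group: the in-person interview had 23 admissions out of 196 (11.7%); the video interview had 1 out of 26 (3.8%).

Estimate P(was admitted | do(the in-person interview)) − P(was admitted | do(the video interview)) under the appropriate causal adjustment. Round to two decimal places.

The imbalance in department arose from how applicants were allocated, not from anything the interview format did; and department independently affects the outcome. The pooled gap is confounded — condition on department.
Adjusting over the population distribution of department: 0.239·(0.690−0.655) + 0.247·(0.388−0.208) + 0.253·(0.293−0.093) + 0.261·(0.117−0.038) = +0.124.

+0.12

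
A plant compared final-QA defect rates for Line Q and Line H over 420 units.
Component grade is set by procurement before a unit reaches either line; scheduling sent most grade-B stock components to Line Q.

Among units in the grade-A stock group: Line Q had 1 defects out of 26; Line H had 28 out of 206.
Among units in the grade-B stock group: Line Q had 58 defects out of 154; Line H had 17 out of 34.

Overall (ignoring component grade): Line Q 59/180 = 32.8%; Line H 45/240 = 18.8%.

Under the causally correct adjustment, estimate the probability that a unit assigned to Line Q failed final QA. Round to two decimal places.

0.19

The stratified and pooled comparisons disagree (Line Q wins within each component grade; Line H wins overall), so the answer turns on the causal role of component grade.
Component grade differs across lines for reasons unrelated to any effect of the line itself, and it separately predicts the outcome — a classic confounder. We must compare within component grade levels.
Standardising Line Q to the population component grade mix: 0.552·1/26 + 0.448·58/154 = 0.190.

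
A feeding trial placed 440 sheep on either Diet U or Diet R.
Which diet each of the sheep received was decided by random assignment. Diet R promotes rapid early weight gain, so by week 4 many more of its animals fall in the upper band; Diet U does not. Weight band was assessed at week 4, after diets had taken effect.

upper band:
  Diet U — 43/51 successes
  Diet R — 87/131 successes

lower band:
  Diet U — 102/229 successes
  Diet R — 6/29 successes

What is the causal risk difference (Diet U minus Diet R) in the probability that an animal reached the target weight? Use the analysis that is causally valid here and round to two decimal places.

Diet U is higher inside every week-4 weight band stratum but Diet R is higher in aggregate. Whether to stratify depends on how week-4 weight band relates to the diet.
Week-4 weight band here is a post-treatment variable shaped by the diet; conditioning on it would introduce bias rather than remove it. The overall comparison is the causal one.
The causal difference is the pooled difference: 0.518 − 0.581 = -0.063.

-0.06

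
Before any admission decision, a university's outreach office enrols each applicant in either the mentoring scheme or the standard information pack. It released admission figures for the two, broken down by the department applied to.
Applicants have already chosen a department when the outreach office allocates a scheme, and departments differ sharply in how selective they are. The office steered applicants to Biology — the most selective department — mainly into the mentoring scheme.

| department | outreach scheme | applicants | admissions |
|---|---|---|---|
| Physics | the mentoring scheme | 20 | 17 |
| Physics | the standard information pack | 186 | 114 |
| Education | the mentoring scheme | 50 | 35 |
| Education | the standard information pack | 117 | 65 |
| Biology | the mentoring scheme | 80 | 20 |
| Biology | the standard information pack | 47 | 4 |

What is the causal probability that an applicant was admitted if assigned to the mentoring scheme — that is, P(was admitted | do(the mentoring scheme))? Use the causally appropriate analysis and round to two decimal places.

0.65

The department-specific comparison favours the mentoring scheme throughout, but the pooled figures favour the standard information pack. The question is whether to condition on department.
Since department is a pre-existing factor (not a product of the outreach scheme) and it affects the outcome on its own, it is a confounder. The stratified rates, not the pooled rate, identify the causal effect.
Standardising the mentoring scheme to the population department mix: 0.412·17/20 + 0.334·35/50 + 0.254·20/80 = 0.647.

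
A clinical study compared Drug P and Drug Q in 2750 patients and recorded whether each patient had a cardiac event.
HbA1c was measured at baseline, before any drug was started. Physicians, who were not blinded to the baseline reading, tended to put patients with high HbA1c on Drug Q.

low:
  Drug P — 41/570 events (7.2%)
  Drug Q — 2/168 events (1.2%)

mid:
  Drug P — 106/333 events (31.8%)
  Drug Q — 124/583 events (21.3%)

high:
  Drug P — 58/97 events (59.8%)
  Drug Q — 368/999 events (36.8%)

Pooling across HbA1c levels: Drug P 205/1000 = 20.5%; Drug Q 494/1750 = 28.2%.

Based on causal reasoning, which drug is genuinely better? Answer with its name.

HbA1c is set before the drug has any effect — it is not caused by the drug — and it independently drives the outcome. That makes it a confounder, so the causal comparison is within HbA1c levels.
Within each level — low: 7.2% vs 1.2%; mid: 31.8% vs 21.3%; high: 59.8% vs 36.8% — Drug Q is lower every time.

Drug Q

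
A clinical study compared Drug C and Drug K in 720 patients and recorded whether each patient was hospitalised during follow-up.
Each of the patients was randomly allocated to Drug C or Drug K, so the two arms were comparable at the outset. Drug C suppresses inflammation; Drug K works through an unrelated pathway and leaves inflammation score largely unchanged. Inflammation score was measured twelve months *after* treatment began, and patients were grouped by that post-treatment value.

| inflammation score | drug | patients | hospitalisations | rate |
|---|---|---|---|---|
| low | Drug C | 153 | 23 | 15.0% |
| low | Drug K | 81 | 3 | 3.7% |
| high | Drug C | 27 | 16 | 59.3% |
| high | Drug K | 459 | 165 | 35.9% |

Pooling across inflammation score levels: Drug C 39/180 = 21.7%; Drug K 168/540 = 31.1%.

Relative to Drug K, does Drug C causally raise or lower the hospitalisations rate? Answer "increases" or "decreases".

decreases

Because the drug influences inflammation score, inflammation score is a post-treatment mediator, not a confounder. Stratifying on it would bias the estimate; the causal effect is the crude pooled difference.
Pooled: Drug C 21.7% vs Drug K 31.1%; Drug C is lower overall.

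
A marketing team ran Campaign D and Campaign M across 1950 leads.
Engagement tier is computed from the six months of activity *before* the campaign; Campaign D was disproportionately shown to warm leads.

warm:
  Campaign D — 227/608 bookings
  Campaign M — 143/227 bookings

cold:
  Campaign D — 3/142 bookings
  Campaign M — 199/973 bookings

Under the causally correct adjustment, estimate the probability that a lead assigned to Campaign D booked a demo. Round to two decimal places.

0.17

Within every engagement tier level Campaign M has the higher rate, yet pooled Campaign D does — Simpson's reversal.
Engagement tier is set before the campaign has any effect — it is not caused by the campaign — and it independently drives the outcome. That makes it a confounder, so the causal comparison is within engagement tier levels.
Standardising Campaign D to the population engagement tier mix: 0.428·227/608 + 0.572·3/142 = 0.172.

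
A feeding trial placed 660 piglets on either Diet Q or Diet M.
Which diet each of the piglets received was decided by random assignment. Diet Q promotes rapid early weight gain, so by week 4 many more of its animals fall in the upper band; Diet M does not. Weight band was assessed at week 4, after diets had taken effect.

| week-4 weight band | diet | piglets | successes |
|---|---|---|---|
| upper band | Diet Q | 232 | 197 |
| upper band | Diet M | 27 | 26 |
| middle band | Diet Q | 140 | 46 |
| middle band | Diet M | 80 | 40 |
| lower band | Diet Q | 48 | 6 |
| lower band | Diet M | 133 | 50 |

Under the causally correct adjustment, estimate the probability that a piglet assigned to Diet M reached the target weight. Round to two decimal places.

The distribution of week-4 weight band is itself part of what the diet does — it is an intermediate outcome. Holding it fixed would remove that part of the effect; the total effect is the pooled difference.
So P(outcome | do(Diet M)) is just the pooled rate for Diet M: 116/240 = 0.483.

0.48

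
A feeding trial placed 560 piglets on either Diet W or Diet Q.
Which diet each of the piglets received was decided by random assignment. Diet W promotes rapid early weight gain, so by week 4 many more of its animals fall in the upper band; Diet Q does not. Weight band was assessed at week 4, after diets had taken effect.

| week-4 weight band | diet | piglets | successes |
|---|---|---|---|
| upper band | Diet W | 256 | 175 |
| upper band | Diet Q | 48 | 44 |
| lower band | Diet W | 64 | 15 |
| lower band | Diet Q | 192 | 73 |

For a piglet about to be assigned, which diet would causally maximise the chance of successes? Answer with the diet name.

Because the diet influences week-4 weight band, week-4 weight band is a post-treatment mediator, not a confounder. Stratifying on it would bias the estimate; the causal effect is the crude pooled difference.
Pooled: Diet W 59.4% vs Diet Q 48.8%; Diet W is higher overall.

Diet W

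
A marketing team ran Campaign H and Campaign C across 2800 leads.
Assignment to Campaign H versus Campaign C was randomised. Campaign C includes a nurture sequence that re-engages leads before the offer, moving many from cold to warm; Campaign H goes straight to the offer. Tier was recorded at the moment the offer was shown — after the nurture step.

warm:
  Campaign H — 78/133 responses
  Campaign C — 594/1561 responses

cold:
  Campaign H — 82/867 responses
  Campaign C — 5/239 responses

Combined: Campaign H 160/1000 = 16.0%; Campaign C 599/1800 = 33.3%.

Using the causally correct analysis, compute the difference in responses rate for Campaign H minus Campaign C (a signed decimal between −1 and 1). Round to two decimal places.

-0.17

Engagement tier here is a post-treatment variable shaped by the campaign; conditioning on it would introduce bias rather than remove it. The overall comparison is the causal one.
The causal difference is the pooled difference: 0.160 − 0.333 = -0.173.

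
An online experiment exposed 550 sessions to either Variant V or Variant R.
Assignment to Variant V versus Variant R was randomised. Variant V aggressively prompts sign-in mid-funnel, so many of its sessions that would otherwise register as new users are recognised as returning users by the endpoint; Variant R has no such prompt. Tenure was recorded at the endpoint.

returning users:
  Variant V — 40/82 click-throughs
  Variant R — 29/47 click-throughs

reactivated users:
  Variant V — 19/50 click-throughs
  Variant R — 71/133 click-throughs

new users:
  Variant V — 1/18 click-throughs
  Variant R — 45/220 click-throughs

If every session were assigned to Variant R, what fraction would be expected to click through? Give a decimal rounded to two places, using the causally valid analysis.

0.36

The stratified and pooled comparisons disagree (Variant R wins within each user tenure; Variant V wins overall), so the answer turns on the causal role of user tenure.
Because the variant influences user tenure, user tenure is a post-treatment mediator, not a confounder. Stratifying on it would bias the estimate; the causal effect is the crude pooled difference.
So P(outcome | do(Variant R)) is just the pooled rate for Variant R: 145/400 = 0.362.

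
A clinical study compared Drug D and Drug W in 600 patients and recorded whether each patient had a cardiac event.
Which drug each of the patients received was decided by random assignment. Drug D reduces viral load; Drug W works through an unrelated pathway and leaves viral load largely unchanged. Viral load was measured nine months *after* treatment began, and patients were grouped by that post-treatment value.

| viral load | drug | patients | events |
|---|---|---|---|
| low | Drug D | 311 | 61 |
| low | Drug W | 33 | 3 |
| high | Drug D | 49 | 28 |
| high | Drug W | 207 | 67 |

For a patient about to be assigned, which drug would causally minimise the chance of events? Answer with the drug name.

Within every viral load level Drug W has the lower rate, yet pooled Drug D does — Simpson's reversal.
Viral load here is a post-treatment variable shaped by the drug; conditioning on it would introduce bias rather than remove it. The overall comparison is the causal one.
Pooled: Drug D 24.7% vs Drug W 29.2%; Drug D is lower overall.

Drug D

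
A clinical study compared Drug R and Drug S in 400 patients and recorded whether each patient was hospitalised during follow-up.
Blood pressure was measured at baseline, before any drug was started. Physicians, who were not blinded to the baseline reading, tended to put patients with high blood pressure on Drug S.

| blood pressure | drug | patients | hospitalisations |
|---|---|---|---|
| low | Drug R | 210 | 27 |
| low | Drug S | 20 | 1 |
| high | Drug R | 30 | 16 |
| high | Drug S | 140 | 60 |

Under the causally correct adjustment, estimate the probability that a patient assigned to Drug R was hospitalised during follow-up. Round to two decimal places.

Drug S is lower inside every blood pressure stratum but Drug R is lower in aggregate. Whether to stratify depends on how blood pressure relates to the drug.
Since blood pressure is a pre-existing factor (not a product of the drug) and it affects the outcome on its own, it is a confounder. The stratified rates, not the pooled rate, identify the causal effect.
Standardising Drug R to the population blood pressure mix: 0.575·27/210 + 0.425·16/30 = 0.301.

0.30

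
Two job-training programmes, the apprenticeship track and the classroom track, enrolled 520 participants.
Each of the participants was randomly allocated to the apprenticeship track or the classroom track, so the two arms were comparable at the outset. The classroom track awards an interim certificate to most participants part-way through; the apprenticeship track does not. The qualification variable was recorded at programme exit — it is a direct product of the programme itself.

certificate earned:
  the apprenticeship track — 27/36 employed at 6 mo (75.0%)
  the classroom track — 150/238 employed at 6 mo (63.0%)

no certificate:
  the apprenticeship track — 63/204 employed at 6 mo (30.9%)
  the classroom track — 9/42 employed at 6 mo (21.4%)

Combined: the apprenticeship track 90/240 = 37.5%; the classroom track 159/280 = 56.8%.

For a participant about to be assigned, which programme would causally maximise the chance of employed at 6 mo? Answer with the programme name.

Qualification attained during the programme is recorded after the programme and is itself shifted by it — it sits on the causal path from programme to outcome. Conditioning on a mediator would strip out part of the effect we want; the pooled comparison gives the total causal effect.
Pooled: the apprenticeship track 37.5% vs the classroom track 56.8%; the classroom track is higher overall.

the classroom track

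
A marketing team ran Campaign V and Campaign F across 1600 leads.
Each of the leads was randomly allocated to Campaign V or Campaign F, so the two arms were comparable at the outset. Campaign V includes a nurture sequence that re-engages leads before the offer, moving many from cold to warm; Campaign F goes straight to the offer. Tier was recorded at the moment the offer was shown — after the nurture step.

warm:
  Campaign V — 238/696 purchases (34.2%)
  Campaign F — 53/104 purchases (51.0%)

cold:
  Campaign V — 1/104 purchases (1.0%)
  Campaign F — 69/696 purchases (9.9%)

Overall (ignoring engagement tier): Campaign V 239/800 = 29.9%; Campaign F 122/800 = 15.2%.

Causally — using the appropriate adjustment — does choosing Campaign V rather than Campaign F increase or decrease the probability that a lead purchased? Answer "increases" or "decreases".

The stratified and pooled comparisons disagree (Campaign F wins within each engagement tier; Campaign V wins overall), so the answer turns on the causal role of engagement tier.
Engagement tier is recorded after the campaign and is itself shifted by it — it sits on the causal path from campaign to outcome. Conditioning on a mediator would strip out part of the effect we want; the pooled comparison gives the total causal effect.
Pooled: Campaign V 29.9% vs Campaign F 15.2%; Campaign V is higher overall.

increases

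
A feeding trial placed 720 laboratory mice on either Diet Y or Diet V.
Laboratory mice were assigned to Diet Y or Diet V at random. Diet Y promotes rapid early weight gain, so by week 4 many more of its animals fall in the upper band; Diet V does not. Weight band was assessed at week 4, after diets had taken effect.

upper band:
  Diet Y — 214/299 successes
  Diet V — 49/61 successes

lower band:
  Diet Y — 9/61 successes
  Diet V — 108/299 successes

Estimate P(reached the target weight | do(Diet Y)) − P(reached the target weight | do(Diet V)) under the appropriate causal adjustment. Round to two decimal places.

+0.18

The week-4 weight band-specific comparison favours Diet V throughout, but the pooled figures favour Diet Y. The question is whether to condition on week-4 weight band.
The distribution of week-4 weight band is itself part of what the diet does — it is an intermediate outcome. Holding it fixed would remove that part of the effect; the total effect is the pooled difference.
The causal difference is the pooled difference: 0.619 − 0.436 = +0.183.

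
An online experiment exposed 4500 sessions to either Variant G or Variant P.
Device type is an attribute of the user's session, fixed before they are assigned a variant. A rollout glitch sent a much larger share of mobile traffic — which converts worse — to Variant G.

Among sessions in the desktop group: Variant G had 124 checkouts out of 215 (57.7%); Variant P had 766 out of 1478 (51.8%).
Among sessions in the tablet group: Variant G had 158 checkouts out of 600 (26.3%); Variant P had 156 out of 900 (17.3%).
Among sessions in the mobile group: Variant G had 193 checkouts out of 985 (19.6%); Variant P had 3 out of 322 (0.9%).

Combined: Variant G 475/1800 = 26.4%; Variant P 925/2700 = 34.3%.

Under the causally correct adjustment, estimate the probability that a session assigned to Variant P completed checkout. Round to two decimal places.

0.26

Since device type is a pre-existing factor (not a product of the variant) and it affects the outcome on its own, it is a confounder. The stratified rates, not the pooled rate, identify the causal effect.
Standardising Variant P to the population device type mix: 0.376·766/1478 + 0.333·156/900 + 0.290·3/322 = 0.255.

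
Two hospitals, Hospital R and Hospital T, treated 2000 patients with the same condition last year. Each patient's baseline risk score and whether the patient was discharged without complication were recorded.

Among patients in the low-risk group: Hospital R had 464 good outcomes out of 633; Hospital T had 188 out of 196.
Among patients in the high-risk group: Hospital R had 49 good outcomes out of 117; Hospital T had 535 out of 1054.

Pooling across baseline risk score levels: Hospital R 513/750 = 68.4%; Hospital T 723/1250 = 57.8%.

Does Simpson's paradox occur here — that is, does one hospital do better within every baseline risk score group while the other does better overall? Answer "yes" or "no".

Within each baseline risk score level (low-risk 73.3% vs 95.9%; high-risk 41.9% vs 50.8%), Hospital T has the higher rate every time. Pooled: 68.4% vs 57.8% — Hospital R has the higher rate overall. The two comparisons disagree.

yes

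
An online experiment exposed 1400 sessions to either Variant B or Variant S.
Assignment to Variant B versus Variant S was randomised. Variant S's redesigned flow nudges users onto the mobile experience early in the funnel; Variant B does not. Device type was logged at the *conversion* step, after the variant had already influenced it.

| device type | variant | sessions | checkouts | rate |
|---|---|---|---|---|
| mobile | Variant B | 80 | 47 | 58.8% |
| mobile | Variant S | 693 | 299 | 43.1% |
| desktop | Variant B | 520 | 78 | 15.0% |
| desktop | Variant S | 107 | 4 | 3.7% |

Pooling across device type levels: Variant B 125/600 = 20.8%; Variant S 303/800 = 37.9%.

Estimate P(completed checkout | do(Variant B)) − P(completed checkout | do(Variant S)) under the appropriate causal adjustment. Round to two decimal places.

-0.17

The stratified and pooled comparisons disagree (Variant B wins within each device type; Variant S wins overall), so the answer turns on the causal role of device type.
Device type here is a post-treatment variable shaped by the variant; conditioning on it would introduce bias rather than remove it. The overall comparison is the causal one.
The causal difference is the pooled difference: 0.208 − 0.379 = -0.170.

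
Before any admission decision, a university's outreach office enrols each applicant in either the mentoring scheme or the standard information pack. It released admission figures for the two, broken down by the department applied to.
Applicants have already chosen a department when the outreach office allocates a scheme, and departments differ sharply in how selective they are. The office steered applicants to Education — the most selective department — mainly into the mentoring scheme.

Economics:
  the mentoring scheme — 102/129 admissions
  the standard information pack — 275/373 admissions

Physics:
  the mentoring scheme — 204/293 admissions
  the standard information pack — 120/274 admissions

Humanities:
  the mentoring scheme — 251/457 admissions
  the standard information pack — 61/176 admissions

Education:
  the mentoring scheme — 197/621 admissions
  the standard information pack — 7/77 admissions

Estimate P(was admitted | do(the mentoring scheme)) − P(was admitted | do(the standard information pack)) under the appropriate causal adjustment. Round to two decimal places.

Within every department level the mentoring scheme has the higher rate, yet pooled the standard information pack does — Simpson's reversal.
Since department is a pre-existing factor (not a product of the outreach scheme) and it affects the outcome on its own, it is a confounder. The stratified rates, not the pooled rate, identify the causal effect.
Adjusting over the population distribution of department: 0.209·(0.791−0.737) + 0.236·(0.696−0.438) + 0.264·(0.549−0.347) + 0.291·(0.317−0.091) = +0.191.

+0.19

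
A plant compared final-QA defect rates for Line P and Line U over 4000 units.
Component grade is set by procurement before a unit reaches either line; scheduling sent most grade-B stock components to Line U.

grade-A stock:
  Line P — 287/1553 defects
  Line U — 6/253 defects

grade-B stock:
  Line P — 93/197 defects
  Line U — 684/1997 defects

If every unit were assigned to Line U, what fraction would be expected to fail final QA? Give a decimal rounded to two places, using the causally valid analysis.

The component grade-specific comparison favours Line U throughout, but the pooled figures favour Line P. The question is whether to condition on component grade.
Since component grade is a pre-existing factor (not a product of the line) and it affects the outcome on its own, it is a confounder. The stratified rates, not the pooled rate, identify the causal effect.
Standardising Line U to the population component grade mix: 0.452·6/253 + 0.548·684/1997 = 0.199.

0.20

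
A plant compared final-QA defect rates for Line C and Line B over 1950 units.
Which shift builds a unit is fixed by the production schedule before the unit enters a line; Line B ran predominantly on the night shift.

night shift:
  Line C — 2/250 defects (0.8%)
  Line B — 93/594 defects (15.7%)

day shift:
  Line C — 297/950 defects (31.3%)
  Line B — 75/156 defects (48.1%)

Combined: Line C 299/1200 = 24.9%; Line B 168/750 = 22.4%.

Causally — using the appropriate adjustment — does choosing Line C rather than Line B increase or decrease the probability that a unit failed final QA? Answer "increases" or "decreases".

Shift is set before the line has any effect — it is not caused by the line — and it independently drives the outcome. That makes it a confounder, so the causal comparison is within shift levels.
Within each level — night shift: 0.8% vs 15.7%; day shift: 31.3% vs 48.1% — Line C is lower every time.

decreases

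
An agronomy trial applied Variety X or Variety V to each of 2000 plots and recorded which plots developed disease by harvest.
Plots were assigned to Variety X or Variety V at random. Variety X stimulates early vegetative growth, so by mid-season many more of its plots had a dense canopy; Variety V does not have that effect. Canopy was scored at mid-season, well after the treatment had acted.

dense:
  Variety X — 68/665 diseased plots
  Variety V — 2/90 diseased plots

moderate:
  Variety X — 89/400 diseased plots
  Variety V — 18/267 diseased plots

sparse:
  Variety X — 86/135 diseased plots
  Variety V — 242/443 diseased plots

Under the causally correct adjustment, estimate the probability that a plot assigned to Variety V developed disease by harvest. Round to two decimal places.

The distribution of mid-season canopy is itself part of what the variety does — it is an intermediate outcome. Holding it fixed would remove that part of the effect; the total effect is the pooled difference.
So P(outcome | do(Variety V)) is just the pooled rate for Variety V: 262/800 = 0.328.

0.33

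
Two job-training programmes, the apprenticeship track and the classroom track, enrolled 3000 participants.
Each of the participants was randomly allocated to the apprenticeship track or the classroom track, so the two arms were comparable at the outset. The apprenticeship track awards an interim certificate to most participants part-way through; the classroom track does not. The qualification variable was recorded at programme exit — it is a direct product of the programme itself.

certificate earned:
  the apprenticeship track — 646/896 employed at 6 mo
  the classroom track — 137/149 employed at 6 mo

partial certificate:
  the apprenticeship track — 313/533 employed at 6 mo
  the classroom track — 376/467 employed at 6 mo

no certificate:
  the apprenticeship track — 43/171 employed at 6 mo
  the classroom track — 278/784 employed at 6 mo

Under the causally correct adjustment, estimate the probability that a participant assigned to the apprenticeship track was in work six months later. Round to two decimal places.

0.63

The stratified and pooled comparisons disagree (the classroom track wins within each qualification attained during the programme; the apprenticeship track wins overall), so the answer turns on the causal role of qualification attained during the programme.
Qualification attained during the programme is recorded after the programme and is itself shifted by it — it sits on the causal path from programme to outcome. Conditioning on a mediator would strip out part of the effect we want; the pooled comparison gives the total causal effect.
So P(outcome | do(the apprenticeship track)) is just the pooled rate for the apprenticeship track: 1002/1600 = 0.626.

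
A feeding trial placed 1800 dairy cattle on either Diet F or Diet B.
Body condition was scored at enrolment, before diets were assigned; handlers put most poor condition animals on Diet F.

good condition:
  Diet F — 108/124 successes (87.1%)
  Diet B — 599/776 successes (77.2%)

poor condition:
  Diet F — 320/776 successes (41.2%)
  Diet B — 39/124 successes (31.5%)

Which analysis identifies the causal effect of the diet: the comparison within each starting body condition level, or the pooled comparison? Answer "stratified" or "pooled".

Here starting body condition is a common cause — it drives both which diet a case falls under and the outcome. The crude comparison mixes populations; the stratum-specific rates are the causally relevant ones.
Within each level — good condition: 87.1% vs 77.2%; poor condition: 41.2% vs 31.5% — Diet F is higher every time.

stratified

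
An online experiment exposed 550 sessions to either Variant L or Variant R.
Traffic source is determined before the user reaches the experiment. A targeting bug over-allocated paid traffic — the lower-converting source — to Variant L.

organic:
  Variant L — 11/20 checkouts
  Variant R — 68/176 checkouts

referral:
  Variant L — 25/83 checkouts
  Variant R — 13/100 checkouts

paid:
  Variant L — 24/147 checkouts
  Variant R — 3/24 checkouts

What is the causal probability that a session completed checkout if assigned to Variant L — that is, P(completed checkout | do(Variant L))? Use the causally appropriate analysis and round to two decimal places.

0.35

Within every traffic source level Variant L has the higher rate, yet pooled Variant R does — Simpson's reversal.
Traffic source differs across variants for reasons unrelated to any effect of the variant itself, and it separately predicts the outcome — a classic confounder. We must compare within traffic source levels.
Standardising Variant L to the population traffic source mix: 0.356·11/20 + 0.333·25/83 + 0.311·24/147 = 0.347.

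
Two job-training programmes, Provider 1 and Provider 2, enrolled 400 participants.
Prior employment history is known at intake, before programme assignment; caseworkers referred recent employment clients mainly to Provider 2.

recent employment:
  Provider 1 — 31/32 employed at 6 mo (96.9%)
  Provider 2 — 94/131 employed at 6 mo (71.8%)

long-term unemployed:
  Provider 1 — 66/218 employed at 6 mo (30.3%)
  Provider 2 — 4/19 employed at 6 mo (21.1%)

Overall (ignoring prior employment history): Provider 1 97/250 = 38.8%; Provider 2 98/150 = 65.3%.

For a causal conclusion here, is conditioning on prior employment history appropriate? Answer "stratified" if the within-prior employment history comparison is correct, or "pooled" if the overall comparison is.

stratified

Provider 1 is higher inside every prior employment history stratum but Provider 2 is higher in aggregate. Whether to stratify depends on how prior employment history relates to the programme.
Here prior employment history is a common cause — it drives both which programme a case falls under and the outcome. The crude comparison mixes populations; the stratum-specific rates are the causally relevant ones.
Within each level — recent employment: 96.9% vs 71.8%; long-term unemployed: 30.3% vs 21.1% — Provider 1 is higher every time.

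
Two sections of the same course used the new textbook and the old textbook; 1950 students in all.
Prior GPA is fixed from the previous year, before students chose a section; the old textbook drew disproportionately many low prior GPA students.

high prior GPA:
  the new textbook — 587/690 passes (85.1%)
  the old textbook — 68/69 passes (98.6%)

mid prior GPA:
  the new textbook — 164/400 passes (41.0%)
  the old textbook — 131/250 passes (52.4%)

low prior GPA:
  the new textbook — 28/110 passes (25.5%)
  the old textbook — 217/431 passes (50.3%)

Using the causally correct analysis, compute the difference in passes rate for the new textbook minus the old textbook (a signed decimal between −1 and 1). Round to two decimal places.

-0.16

The stratified and pooled comparisons disagree (the old textbook wins within each prior GPA band; the new textbook wins overall), so the answer turns on the causal role of prior GPA band.
Here prior GPA band is a common cause — it drives both which teaching method a case falls under and the outcome. The crude comparison mixes populations; the stratum-specific rates are the causally relevant ones.
Adjusting over the population distribution of prior GPA band: 0.389·(0.851−0.986) + 0.333·(0.410−0.524) + 0.277·(0.255−0.503) = -0.160.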